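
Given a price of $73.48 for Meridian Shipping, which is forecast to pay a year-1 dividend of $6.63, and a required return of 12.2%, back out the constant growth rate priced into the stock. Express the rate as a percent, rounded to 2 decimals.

3.18%

From P₀ = D₁/(r − g), the implied growth is g = r − D₁/P₀.
g = 0.122 − 6.63/73.48 = 0.122 − 0.09023 = 0.03177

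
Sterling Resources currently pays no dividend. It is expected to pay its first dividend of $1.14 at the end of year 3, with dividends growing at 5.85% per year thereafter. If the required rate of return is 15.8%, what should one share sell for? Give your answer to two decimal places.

Deferred-dividend DDM. At t=2 the remaining stream is a growing perpetuity with first payment D_3 = 1.14.
V_2 = D_3/(r−g) = 1.14/(0.158−0.0585) = 11.4573
P₀ = V_2/(1+r)^2 = 11.4573/(1+0.158)^2 = 8.5441

$8.54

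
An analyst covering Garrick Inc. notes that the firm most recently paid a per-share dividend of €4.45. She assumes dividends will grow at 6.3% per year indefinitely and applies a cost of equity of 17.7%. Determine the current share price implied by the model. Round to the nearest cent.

Gordon growth model: P₀ = D₁/(r − g). D₁ = 4.45 × (1 + 0.063) = 4.7303.
P₀ = 4.7303 / (0.177 − 0.063) = 4.7303 / 0.114 = 41.4943

€41.49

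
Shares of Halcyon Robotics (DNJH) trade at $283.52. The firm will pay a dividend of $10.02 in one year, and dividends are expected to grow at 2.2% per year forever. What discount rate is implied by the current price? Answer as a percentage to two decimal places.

Rearranging the constant-growth DDM: r = D₁/P₀ + g.
r = 10.0200 / 283.52 + 0.022 = 0.03534 + 0.022 = 0.05734

5.73%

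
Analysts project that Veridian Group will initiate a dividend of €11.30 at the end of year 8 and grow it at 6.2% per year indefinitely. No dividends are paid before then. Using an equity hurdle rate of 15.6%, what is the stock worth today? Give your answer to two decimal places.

Deferred-dividend DDM. At t=7 the remaining stream is a growing perpetuity with first payment D_8 = 11.30.
V_7 = D_8/(r−g) = 11.30/(0.156−0.062) = 120.2128
P₀ = V_7/(1+r)^7 = 120.2128/(1+0.156)^7 = 43.5758

€43.58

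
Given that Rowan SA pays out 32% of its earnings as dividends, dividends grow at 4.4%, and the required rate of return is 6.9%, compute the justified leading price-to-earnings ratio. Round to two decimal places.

12.80

Justified leading P/E = b/(r−g) = 0.32/(0.069−0.044) = 12.8000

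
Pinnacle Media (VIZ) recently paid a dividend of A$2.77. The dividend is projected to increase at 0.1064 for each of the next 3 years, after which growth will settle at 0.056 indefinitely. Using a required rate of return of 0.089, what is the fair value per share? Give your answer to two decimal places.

Two-stage DDM. Project D₁…D_3 at 0.1064, terminal growth 0.056, discount at r = 0.089.
D_1 = 3.0647
D_2 = 3.3908
D_3 = 3.7516
Terminal value at t=3: TV = D_4/(r−g) = 3.9617/(0.089−0.056) = 120.0511
P₀ = 3.0647/(1+0.089)^1 + 3.3908/(1+0.089)^2 + 3.7516/(1+0.089)^3 + 120.0511/(1+0.089)^3 = 101.5355

A$101.54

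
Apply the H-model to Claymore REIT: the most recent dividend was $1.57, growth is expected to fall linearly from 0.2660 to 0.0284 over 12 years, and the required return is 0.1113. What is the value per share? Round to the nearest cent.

H-model: P₀ = D₀[(1+g_L) + H(g_S−g_L)]/(r−g_L), with H = 12/2 = 6.
P₀ = 1.57 × [(1+0.0284) + 6×(0.266−0.0284)] / (0.1113−0.0284)
   = 1.57 × 2.4540 / 0.0829 = 46.4750

$46.48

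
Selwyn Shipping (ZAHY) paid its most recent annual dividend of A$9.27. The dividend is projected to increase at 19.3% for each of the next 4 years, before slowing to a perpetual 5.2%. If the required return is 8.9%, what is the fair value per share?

Two-stage DDM. Project D₁…D_4 at 0.193, terminal growth 0.052, discount at r = 0.089.
D_1 = 11.0591
D_2 = 13.1935
D_3 = 15.7399
D_4 = 18.7777
Terminal value at t=4: TV = D_5/(r−g) = 19.7541/(0.089−0.052) = 533.8946
P₀ = 11.0591/(1+0.089)^1 + 13.1935/(1+0.089)^2 + 15.7399/(1+0.089)^3 + 18.7777/(1+0.089)^4 + 533.8946/(1+0.089)^4 = 426.4350

A$426.44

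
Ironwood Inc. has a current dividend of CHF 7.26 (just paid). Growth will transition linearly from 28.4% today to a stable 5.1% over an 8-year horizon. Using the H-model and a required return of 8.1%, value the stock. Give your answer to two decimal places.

H-model: P₀ = D₀[(1+g_L) + H(g_S−g_L)]/(r−g_L), with H = 8/2 = 4.
P₀ = 7.26 × [(1+0.051) + 4×(0.284−0.051)] / (0.081−0.051)
   = 7.26 × 1.9830 / 0.03 = 479.8860

CHF 479.89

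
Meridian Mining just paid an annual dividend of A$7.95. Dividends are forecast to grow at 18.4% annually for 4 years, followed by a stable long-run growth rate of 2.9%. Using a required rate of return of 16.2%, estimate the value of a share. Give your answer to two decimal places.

Two-stage DDM. Project D₁…D_4 at 0.184, terminal growth 0.029, discount at r = 0.162.
D_1 = 9.4128
D_2 = 11.1448
D_3 = 13.1954
D_4 = 15.6233
Terminal value at t=4: TV = D_5/(r−g) = 16.0764/(0.162−0.029) = 120.8753
P₀ = 9.4128/(1+0.162)^1 + 11.1448/(1+0.162)^2 + 13.1954/(1+0.162)^3 + 15.6233/(1+0.162)^4 + 120.8753/(1+0.162)^4 = 99.6339

A$99.63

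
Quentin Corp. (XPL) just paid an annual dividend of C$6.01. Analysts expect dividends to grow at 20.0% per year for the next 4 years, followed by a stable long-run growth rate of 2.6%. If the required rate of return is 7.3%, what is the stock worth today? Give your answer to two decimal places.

C$237.28

Two-stage DDM. Project D₁…D_4 at 0.2, terminal growth 0.026, discount at r = 0.073.
D_1 = 7.2120
D_2 = 8.6544
D_3 = 10.3853
D_4 = 12.4623
Terminal value at t=4: TV = D_5/(r−g) = 12.7864/(0.073−0.026) = 272.0501
P₀ = 7.2120/(1+0.073)^1 + 8.6544/(1+0.073)^2 + 10.3853/(1+0.073)^3 + 12.4623/(1+0.073)^4 + 272.0501/(1+0.073)^4 = 237.2807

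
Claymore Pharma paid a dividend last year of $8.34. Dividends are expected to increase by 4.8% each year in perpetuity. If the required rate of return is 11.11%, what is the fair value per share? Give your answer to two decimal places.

$138.52

Gordon growth model: P₀ = D₁/(r − g). D₁ = 8.34 × (1 + 0.048) = 8.7403.
P₀ = 8.7403 / (0.1111 − 0.048) = 8.7403 / 0.0631 = 138.5154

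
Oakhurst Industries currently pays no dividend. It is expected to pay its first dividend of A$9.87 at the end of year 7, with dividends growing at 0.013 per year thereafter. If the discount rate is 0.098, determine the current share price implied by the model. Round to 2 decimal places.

Deferred-dividend DDM. At t=6 the remaining stream is a growing perpetuity with first payment D_7 = 9.87.
V_6 = D_7/(r−g) = 9.87/(0.098−0.013) = 116.1176
P₀ = V_6/(1+r)^6 = 116.1176/(1+0.098)^6 = 66.2650

A$66.26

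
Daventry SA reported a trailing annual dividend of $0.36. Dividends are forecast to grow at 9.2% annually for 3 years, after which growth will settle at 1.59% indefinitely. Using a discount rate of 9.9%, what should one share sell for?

$5.38

Two-stage DDM. Project D₁…D_3 at 0.092, terminal growth 0.0159, discount at r = 0.099.
D_1 = 0.3931
D_2 = 0.4293
D_3 = 0.4688
Terminal value at t=3: TV = D_4/(r−g) = 0.4762/(0.099−0.0159) = 5.7309
P₀ = 0.3931/(1+0.099)^1 + 0.4293/(1+0.099)^2 + 0.4688/(1+0.099)^3 + 5.7309/(1+0.099)^3 = 5.3837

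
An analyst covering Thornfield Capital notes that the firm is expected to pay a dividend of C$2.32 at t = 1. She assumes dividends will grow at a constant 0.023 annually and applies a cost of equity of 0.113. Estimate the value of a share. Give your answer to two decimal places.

C$25.78

Gordon growth model: P₀ = D₁/(r − g), with D₁ = 2.32 given directly.
P₀ = 2.3200 / (0.113 − 0.023) = 2.3200 / 0.09 = 25.7778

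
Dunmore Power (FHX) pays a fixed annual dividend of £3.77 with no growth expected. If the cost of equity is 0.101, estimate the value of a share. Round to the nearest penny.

£37.33

Zero-growth DDM (perpetuity): P₀ = D/r = 3.77 / 0.101 = 37.3267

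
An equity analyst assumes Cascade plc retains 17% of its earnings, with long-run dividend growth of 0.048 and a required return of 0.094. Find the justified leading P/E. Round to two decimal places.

18.04

Payout ratio b = 1 − 0.17 = 0.83.
Justified leading P/E = b/(r−g) = 0.83/(0.094−0.048) = 18.0435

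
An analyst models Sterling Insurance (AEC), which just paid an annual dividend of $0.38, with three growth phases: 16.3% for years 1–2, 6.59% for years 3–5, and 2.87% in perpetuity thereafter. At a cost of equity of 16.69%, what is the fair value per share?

$3.85

Three-stage DDM. Project D₁…D_5; terminal Gordon value at t=5 with g = 0.0287; discount at r = 0.1669.
D_1 = 0.4419
D_2 = 0.5140
D_3 = 0.5478
D_4 = 0.5840
D_5 = 0.6224
TV_5 = 0.6403/(0.1669−0.0287) = 4.6331
P₀ = Σ Dₜ/(1+r)ᵗ + TV_5/(1+r)^5 = 3.8451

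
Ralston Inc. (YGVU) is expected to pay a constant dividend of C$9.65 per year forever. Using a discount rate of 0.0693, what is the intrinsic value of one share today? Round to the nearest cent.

Zero-growth DDM (perpetuity): P₀ = D/r = 9.65 / 0.0693 = 139.2496

C$139.25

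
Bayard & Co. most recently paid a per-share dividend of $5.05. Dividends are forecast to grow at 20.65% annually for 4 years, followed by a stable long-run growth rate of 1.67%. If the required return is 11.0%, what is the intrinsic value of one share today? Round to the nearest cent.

Two-stage DDM. Project D₁…D_4 at 0.2065, terminal growth 0.0167, discount at r = 0.11.
D_1 = 6.0928
D_2 = 7.3510
D_3 = 8.8690
D_4 = 10.7004
Terminal value at t=4: TV = D_5/(r−g) = 10.8791/(0.11−0.0167) = 116.6036
P₀ = 6.0928/(1+0.11)^1 + 7.3510/(1+0.11)^2 + 8.8690/(1+0.11)^3 + 10.7004/(1+0.11)^4 + 116.6036/(1+0.11)^4 = 101.7993

$101.80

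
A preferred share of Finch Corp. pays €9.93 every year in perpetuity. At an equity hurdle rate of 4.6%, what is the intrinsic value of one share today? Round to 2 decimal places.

€215.87

Zero-growth DDM (perpetuity): P₀ = D/r = 9.93 / 0.046 = 215.8696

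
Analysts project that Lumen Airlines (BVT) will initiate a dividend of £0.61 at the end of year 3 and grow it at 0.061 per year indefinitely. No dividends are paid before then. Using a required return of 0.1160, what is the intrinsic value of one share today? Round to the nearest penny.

£8.91

Deferred-dividend DDM. At t=2 the remaining stream is a growing perpetuity with first payment D_3 = 0.61.
V_2 = D_3/(r−g) = 0.61/(0.116−0.061) = 11.0909
P₀ = V_2/(1+r)^2 = 11.0909/(1+0.116)^2 = 8.9051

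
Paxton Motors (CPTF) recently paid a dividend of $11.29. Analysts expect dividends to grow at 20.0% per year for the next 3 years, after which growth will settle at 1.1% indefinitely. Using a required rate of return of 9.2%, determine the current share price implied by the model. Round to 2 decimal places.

Two-stage DDM. Project D₁…D_3 at 0.2, terminal growth 0.011, discount at r = 0.092.
D_1 = 13.5480
D_2 = 16.2576
D_3 = 19.5091
Terminal value at t=3: TV = D_4/(r−g) = 19.7237/(0.092−0.011) = 243.5027
P₀ = 13.5480/(1+0.092)^1 + 16.2576/(1+0.092)^2 + 19.5091/(1+0.092)^3 + 243.5027/(1+0.092)^3 = 228.0198

$228.02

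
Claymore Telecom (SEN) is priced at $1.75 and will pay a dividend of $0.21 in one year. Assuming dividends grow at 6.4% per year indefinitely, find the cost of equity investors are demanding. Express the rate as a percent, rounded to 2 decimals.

18.40%

Rearranging the constant-growth DDM: r = D₁/P₀ + g.
r = 0.2100 / 1.75 + 0.064 = 0.12000 + 0.064 = 0.18400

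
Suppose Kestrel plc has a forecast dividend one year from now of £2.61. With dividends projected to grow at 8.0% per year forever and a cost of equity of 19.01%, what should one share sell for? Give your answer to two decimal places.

£23.71

Gordon growth model: P₀ = D₁/(r − g), with D₁ = 2.61 given directly.
P₀ = 2.6100 / (0.1901 − 0.08) = 2.6100 / 0.1101 = 23.7057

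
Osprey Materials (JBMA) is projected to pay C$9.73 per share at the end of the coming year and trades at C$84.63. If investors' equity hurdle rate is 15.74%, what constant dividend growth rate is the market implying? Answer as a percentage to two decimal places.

From P₀ = D₁/(r − g), the implied growth is g = r − D₁/P₀.
g = 0.1574 − 9.73/84.63 = 0.1574 − 0.11497 = 0.04243

4.24%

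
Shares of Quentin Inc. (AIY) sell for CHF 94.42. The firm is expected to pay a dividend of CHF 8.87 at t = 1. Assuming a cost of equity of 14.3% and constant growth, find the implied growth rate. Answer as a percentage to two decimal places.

4.91%

From P₀ = D₁/(r − g), the implied growth is g = r − D₁/P₀.
g = 0.143 − 8.87/94.42 = 0.143 − 0.09394 = 0.04906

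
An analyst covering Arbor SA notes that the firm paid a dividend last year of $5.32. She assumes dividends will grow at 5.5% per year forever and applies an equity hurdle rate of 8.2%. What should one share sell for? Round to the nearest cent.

$207.87

Gordon growth model: P₀ = D₁/(r − g). D₁ = 5.32 × (1 + 0.055) = 5.6126.
P₀ = 5.6126 / (0.082 − 0.055) = 5.6126 / 0.027 = 207.8741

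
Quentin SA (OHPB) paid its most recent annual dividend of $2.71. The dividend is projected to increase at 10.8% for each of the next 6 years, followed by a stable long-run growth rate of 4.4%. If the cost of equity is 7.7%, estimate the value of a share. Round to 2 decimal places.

$119.63

Two-stage DDM. Project D₁…D_6 at 0.108, terminal growth 0.044, discount at r = 0.077.
D_1 = 3.0027
D_2 = 3.3270
D_3 = 3.6863
D_4 = 4.0844
D_5 = 4.5255
D_6 = 5.0143
Terminal value at t=6: TV = D_7/(r−g) = 5.2349/(0.077−0.044) = 158.6333
P₀ = 3.0027/(1+0.077)^1 + 3.3270/(1+0.077)^2 + 3.6863/(1+0.077)^3 + 4.0844/(1+0.077)^4 + 4.5255/(1+0.077)^5 + 5.0143/(1+0.077)^6 + 158.6333/(1+0.077)^6 = 119.6273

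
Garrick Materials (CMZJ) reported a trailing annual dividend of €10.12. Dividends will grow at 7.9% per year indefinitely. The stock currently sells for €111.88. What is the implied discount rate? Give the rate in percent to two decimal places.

Rearranging the constant-growth DDM: r = D₁/P₀ + g.
D₁ = 10.12 × (1 + 0.079) = 10.9195.
r = 10.9195 / 111.88 + 0.079 = 0.09760 + 0.079 = 0.17660

17.66%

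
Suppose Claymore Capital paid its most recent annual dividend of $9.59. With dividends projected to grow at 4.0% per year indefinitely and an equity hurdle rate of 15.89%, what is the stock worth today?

$83.88

Gordon growth model: P₀ = D₁/(r − g). D₁ = 9.59 × (1 + 0.04) = 9.9736.
P₀ = 9.9736 / (0.1589 − 0.04) = 9.9736 / 0.1189 = 83.8823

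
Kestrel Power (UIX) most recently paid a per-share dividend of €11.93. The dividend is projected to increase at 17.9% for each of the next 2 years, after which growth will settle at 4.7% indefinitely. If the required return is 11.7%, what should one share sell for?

€224.68

Two-stage DDM. Project D₁…D_2 at 0.179, terminal growth 0.047, discount at r = 0.117.
D_1 = 14.0655
D_2 = 16.5832
Terminal value at t=2: TV = D_3/(r−g) = 17.3626/(0.117−0.047) = 248.0371
P₀ = 14.0655/(1+0.117)^1 + 16.5832/(1+0.117)^2 + 248.0371/(1+0.117)^2 = 224.6805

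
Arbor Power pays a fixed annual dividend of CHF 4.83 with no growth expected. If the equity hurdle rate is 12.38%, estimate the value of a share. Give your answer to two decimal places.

Zero-growth DDM (perpetuity): P₀ = D/r = 4.83 / 0.1238 = 39.0145

CHF 39.01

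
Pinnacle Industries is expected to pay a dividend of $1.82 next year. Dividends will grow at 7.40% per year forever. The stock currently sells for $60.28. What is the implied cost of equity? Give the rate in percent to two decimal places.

Rearranging the constant-growth DDM: r = D₁/P₀ + g.
r = 1.8200 / 60.28 + 0.074 = 0.03019 + 0.074 = 0.10419

10.42%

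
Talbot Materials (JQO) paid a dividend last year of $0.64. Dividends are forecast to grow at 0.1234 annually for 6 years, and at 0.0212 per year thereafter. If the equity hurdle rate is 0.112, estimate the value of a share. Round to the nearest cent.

Two-stage DDM. Project D₁…D_6 at 0.1234, terminal growth 0.0212, discount at r = 0.112.
D_1 = 0.7190
D_2 = 0.8077
D_3 = 0.9074
D_4 = 1.0193
D_5 = 1.1451
D_6 = 1.2864
Terminal value at t=6: TV = D_7/(r−g) = 1.3137/(0.112−0.0212) = 14.4681
P₀ = 0.7190/(1+0.112)^1 + 0.8077/(1+0.112)^2 + 0.9074/(1+0.112)^3 + 1.0193/(1+0.112)^4 + 1.1451/(1+0.112)^5 + 1.2864/(1+0.112)^6 + 14.4681/(1+0.112)^6 = 11.6323

$11.63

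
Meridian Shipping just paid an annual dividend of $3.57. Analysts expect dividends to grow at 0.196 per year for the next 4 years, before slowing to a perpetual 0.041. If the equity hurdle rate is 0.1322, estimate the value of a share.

Two-stage DDM. Project D₁…D_4 at 0.196, terminal growth 0.041, discount at r = 0.1322.
D_1 = 4.2697
D_2 = 5.1066
D_3 = 6.1075
D_4 = 7.3045
Terminal value at t=4: TV = D_5/(r−g) = 7.6040/(0.1322−0.041) = 83.3775
P₀ = 4.2697/(1+0.1322)^1 + 5.1066/(1+0.1322)^2 + 6.1075/(1+0.1322)^3 + 7.3045/(1+0.1322)^4 + 83.3775/(1+0.1322)^4 = 67.1490

$67.15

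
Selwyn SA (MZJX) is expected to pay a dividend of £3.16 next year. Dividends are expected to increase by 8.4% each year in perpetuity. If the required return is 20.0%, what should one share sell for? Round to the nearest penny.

£27.24

Gordon growth model: P₀ = D₁/(r − g), with D₁ = 3.16 given directly.
P₀ = 3.1600 / (0.2 − 0.084) = 3.1600 / 0.116 = 27.2414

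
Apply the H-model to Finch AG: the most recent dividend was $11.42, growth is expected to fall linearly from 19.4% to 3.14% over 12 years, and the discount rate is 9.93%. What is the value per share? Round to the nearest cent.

H-model: P₀ = D₀[(1+g_L) + H(g_S−g_L)]/(r−g_L), with H = 12/2 = 6.
P₀ = 11.42 × [(1+0.0314) + 6×(0.194−0.0314)] / (0.0993−0.0314)
   = 11.42 × 2.0070 / 0.0679 = 337.5543

$337.55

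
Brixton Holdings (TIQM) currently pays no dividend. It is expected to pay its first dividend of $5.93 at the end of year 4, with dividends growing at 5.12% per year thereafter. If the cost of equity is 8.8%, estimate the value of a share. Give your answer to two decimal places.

Deferred-dividend DDM. At t=3 the remaining stream is a growing perpetuity with first payment D_4 = 5.93.
V_3 = D_4/(r−g) = 5.93/(0.088−0.0512) = 161.1413
P₀ = V_3/(1+r)^3 = 161.1413/(1+0.088)^3 = 125.1181

$125.12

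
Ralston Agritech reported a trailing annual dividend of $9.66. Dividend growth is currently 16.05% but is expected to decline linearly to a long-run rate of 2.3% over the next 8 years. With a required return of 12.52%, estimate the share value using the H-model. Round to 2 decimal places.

$148.68

H-model: P₀ = D₀[(1+g_L) + H(g_S−g_L)]/(r−g_L), with H = 8/2 = 4.
P₀ = 9.66 × [(1+0.023) + 4×(0.1605−0.023)] / (0.1252−0.023)
   = 9.66 × 1.5730 / 0.1022 = 148.6808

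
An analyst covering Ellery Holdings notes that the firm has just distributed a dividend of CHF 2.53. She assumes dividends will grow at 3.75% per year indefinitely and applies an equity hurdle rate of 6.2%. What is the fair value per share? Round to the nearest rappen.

Gordon growth model: P₀ = D₁/(r − g). D₁ = 2.53 × (1 + 0.0375) = 2.6249.
P₀ = 2.6249 / (0.062 − 0.0375) = 2.6249 / 0.0245 = 107.1378

CHF 107.14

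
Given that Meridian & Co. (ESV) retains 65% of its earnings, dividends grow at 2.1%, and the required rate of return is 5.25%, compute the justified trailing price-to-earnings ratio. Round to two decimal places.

Payout ratio b = 1 − 0.65 = 0.35.
Justified trailing P/E = b(1+g)/(r−g) = 0.35×(1+0.021)/(0.0525−0.021) = 11.3444

11.34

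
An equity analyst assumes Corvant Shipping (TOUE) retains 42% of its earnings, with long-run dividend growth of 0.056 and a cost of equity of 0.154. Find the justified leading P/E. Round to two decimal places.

Payout ratio b = 1 − 0.42 = 0.58.
Justified leading P/E = b/(r−g) = 0.58/(0.154−0.056) = 5.9184

5.92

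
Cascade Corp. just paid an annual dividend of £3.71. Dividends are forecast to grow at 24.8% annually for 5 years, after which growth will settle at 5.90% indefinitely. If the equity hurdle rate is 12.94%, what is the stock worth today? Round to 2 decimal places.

Two-stage DDM. Project D₁…D_5 at 0.248, terminal growth 0.059, discount at r = 0.1294.
D_1 = 4.6301
D_2 = 5.7783
D_3 = 7.2114
D_4 = 8.9998
D_5 = 11.2317
Terminal value at t=5: TV = D_6/(r−g) = 11.8944/(0.1294−0.059) = 168.9546
P₀ = 4.6301/(1+0.1294)^1 + 5.7783/(1+0.1294)^2 + 7.2114/(1+0.1294)^3 + 8.9998/(1+0.1294)^4 + 11.2317/(1+0.1294)^5 + 168.9546/(1+0.1294)^5 = 117.2250

£117.22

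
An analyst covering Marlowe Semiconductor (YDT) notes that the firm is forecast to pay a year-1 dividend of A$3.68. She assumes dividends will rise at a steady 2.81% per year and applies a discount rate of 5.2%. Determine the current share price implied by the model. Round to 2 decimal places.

A$153.97

Gordon growth model: P₀ = D₁/(r − g), with D₁ = 3.68 given directly.
P₀ = 3.6800 / (0.052 − 0.0281) = 3.6800 / 0.0239 = 153.9749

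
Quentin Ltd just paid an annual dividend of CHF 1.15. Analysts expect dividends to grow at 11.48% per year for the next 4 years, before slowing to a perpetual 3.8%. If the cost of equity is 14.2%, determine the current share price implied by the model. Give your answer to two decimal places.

CHF 14.76

Two-stage DDM. Project D₁…D_4 at 0.1148, terminal growth 0.038, discount at r = 0.142.
D_1 = 1.2820
D_2 = 1.4292
D_3 = 1.5933
D_4 = 1.7762
Terminal value at t=4: TV = D_5/(r−g) = 1.8437/(0.142−0.038) = 17.7276
P₀ = 1.2820/(1+0.142)^1 + 1.4292/(1+0.142)^2 + 1.5933/(1+0.142)^3 + 1.7762/(1+0.142)^4 + 17.7276/(1+0.142)^4 = 14.7554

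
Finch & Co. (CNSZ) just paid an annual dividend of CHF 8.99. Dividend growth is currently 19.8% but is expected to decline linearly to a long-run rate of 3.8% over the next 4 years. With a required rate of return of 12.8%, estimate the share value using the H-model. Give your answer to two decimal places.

CHF 135.65

H-model: P₀ = D₀[(1+g_L) + H(g_S−g_L)]/(r−g_L), with H = 4/2 = 2.
P₀ = 8.99 × [(1+0.038) + 2×(0.198−0.038)] / (0.128−0.038)
   = 8.99 × 1.3580 / 0.09 = 135.6491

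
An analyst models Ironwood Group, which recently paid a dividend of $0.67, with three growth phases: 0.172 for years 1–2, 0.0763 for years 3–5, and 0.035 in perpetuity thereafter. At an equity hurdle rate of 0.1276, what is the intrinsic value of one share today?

$10.44

Three-stage DDM. Project D₁…D_5; terminal Gordon value at t=5 with g = 0.035; discount at r = 0.1276.
D_1 = 0.7852
D_2 = 0.9203
D_3 = 0.9905
D_4 = 1.0661
D_5 = 1.1474
TV_5 = 1.1876/(0.1276−0.035) = 12.8251
P₀ = Σ Dₜ/(1+r)ᵗ + TV_5/(1+r)^5 = 10.4353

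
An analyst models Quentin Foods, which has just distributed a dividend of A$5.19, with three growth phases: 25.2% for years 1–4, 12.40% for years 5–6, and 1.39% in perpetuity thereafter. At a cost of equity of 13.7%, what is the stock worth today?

Three-stage DDM. Project D₁…D_6; terminal Gordon value at t=6 with g = 0.0139; discount at r = 0.137.
D_1 = 6.4979
D_2 = 8.1353
D_3 = 10.1855
D_4 = 12.7522
D_5 = 14.3335
D_6 = 16.1108
TV_6 = 16.3347/(0.137−0.0139) = 132.6949
P₀ = Σ Dₜ/(1+r)ᵗ + TV_6/(1+r)^6 = 102.9850

A$102.99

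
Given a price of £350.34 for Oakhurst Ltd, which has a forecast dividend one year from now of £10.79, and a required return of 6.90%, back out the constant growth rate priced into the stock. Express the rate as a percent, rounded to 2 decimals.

From P₀ = D₁/(r − g), the implied growth is g = r − D₁/P₀.
g = 0.069 − 10.79/350.34 = 0.069 − 0.03080 = 0.03820

3.82%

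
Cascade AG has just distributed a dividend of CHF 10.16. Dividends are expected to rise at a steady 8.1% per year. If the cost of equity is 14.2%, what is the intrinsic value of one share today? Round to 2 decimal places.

CHF 180.05

Gordon growth model: P₀ = D₁/(r − g). D₁ = 10.16 × (1 + 0.081) = 10.9830.
P₀ = 10.9830 / (0.142 − 0.081) = 10.9830 / 0.061 = 180.0485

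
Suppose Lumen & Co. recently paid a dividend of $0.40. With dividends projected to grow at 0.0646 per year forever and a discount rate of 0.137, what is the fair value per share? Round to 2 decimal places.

$5.88

Gordon growth model: P₀ = D₁/(r − g). D₁ = 0.40 × (1 + 0.0646) = 0.4258.
P₀ = 0.4258 / (0.137 − 0.0646) = 0.4258 / 0.0724 = 5.8818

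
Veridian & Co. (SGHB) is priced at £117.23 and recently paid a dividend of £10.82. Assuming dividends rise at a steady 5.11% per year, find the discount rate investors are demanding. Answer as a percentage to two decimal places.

Rearranging the constant-growth DDM: r = D₁/P₀ + g.
D₁ = 10.82 × (1 + 0.0511) = 11.3729.
r = 11.3729 / 117.23 + 0.0511 = 0.09701 + 0.0511 = 0.14811

14.81%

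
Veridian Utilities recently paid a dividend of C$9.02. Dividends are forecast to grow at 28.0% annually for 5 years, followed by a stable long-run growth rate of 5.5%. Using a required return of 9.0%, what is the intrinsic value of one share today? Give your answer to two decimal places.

C$682.10

Two-stage DDM. Project D₁…D_5 at 0.28, terminal growth 0.055, discount at r = 0.09.
D_1 = 11.5456
D_2 = 14.7784
D_3 = 18.9163
D_4 = 24.2129
D_5 = 30.9925
Terminal value at t=5: TV = D_6/(r−g) = 32.6971/(0.09−0.055) = 934.2020
P₀ = 11.5456/(1+0.09)^1 + 14.7784/(1+0.09)^2 + 18.9163/(1+0.09)^3 + 24.2129/(1+0.09)^4 + 30.9925/(1+0.09)^5 + 934.2020/(1+0.09)^5 = 682.1010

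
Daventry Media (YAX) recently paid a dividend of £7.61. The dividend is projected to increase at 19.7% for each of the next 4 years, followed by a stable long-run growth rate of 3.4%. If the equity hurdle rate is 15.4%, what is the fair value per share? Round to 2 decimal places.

£109.29

Two-stage DDM. Project D₁…D_4 at 0.197, terminal growth 0.034, discount at r = 0.154.
D_1 = 9.1092
D_2 = 10.9037
D_3 = 13.0517
D_4 = 15.6229
Terminal value at t=4: TV = D_5/(r−g) = 16.1541/(0.154−0.034) = 134.6172
P₀ = 9.1092/(1+0.154)^1 + 10.9037/(1+0.154)^2 + 13.0517/(1+0.154)^3 + 15.6229/(1+0.154)^4 + 134.6172/(1+0.154)^4 = 109.2895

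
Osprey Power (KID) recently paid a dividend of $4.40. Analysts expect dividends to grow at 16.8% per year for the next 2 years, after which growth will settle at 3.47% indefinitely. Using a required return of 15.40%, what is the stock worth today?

Two-stage DDM. Project D₁…D_2 at 0.168, terminal growth 0.0347, discount at r = 0.154.
D_1 = 5.1392
D_2 = 6.0026
Terminal value at t=2: TV = D_3/(r−g) = 6.2109/(0.154−0.0347) = 52.0610
P₀ = 5.1392/(1+0.154)^1 + 6.0026/(1+0.154)^2 + 52.0610/(1+0.154)^2 = 48.0539

$48.05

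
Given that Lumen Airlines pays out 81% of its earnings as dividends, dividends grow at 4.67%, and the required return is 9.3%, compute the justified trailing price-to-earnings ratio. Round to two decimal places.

Justified trailing P/E = b(1+g)/(r−g) = 0.81×(1+0.0467)/(0.093−0.0467) = 18.3116

18.31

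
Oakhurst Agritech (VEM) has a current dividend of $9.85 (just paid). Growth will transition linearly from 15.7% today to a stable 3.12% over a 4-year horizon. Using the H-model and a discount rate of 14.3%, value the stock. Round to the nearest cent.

$113.02

H-model: P₀ = D₀[(1+g_L) + H(g_S−g_L)]/(r−g_L), with H = 4/2 = 2.
P₀ = 9.85 × [(1+0.0312) + 2×(0.157−0.0312)] / (0.143−0.0312)
   = 9.85 × 1.2828 / 0.1118 = 113.0195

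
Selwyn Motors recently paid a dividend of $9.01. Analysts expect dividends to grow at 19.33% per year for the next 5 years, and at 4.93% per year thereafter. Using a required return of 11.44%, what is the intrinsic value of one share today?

Two-stage DDM. Project D₁…D_5 at 0.1933, terminal growth 0.0493, discount at r = 0.1144.
D_1 = 10.7516
D_2 = 12.8299
D_3 = 15.3099
D_4 = 18.2694
D_5 = 21.8008
Terminal value at t=5: TV = D_6/(r−g) = 22.8756/(0.1144−0.0493) = 351.3918
P₀ = 10.7516/(1+0.1144)^1 + 12.8299/(1+0.1144)^2 + 15.3099/(1+0.1144)^3 + 18.2694/(1+0.1144)^4 + 21.8008/(1+0.1144)^5 + 351.3918/(1+0.1144)^5 = 260.0209

$260.02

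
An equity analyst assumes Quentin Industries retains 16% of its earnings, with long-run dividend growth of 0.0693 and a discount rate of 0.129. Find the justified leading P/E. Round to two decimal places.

Payout ratio b = 1 − 0.16 = 0.84.
Justified leading P/E = b/(r−g) = 0.84/(0.129−0.0693) = 14.0704

14.07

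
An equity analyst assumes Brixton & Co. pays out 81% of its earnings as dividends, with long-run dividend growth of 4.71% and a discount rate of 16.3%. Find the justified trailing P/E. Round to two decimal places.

7.32

Justified trailing P/E = b(1+g)/(r−g) = 0.81×(1+0.0471)/(0.163−0.0471) = 7.3180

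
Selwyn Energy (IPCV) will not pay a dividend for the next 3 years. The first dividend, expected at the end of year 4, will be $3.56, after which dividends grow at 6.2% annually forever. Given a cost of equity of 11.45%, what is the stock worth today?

Deferred-dividend DDM. At t=3 the remaining stream is a growing perpetuity with first payment D_4 = 3.56.
V_3 = D_4/(r−g) = 3.56/(0.1145−0.062) = 67.8095
P₀ = V_3/(1+r)^3 = 67.8095/(1+0.1145)^3 = 48.9836

$48.98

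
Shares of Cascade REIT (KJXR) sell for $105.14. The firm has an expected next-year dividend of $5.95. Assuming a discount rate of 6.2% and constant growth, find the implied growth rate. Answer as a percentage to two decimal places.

From P₀ = D₁/(r − g), the implied growth is g = r − D₁/P₀.
g = 0.062 − 5.95/105.14 = 0.062 − 0.05659 = 0.00541

0.54%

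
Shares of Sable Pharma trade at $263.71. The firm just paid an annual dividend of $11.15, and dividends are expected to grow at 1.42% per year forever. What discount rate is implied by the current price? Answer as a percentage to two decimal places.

5.71%

Rearranging the constant-growth DDM: r = D₁/P₀ + g.
D₁ = 11.15 × (1 + 0.0142) = 11.3083.
r = 11.3083 / 263.71 + 0.0142 = 0.04288 + 0.0142 = 0.05708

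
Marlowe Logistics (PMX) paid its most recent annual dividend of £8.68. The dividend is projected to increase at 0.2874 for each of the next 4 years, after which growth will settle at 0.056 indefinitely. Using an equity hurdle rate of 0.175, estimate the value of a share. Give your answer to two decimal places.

Two-stage DDM. Project D₁…D_4 at 0.2874, terminal growth 0.056, discount at r = 0.175.
D_1 = 11.1746
D_2 = 14.3862
D_3 = 18.5208
D_4 = 23.8437
Terminal value at t=4: TV = D_5/(r−g) = 25.1790/(0.175−0.056) = 211.5878
P₀ = 11.1746/(1+0.175)^1 + 14.3862/(1+0.175)^2 + 18.5208/(1+0.175)^3 + 23.8437/(1+0.175)^4 + 211.5878/(1+0.175)^4 = 154.8604

£154.86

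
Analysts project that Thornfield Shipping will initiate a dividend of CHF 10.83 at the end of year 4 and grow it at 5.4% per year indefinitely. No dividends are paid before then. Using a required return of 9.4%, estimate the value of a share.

CHF 206.78

Deferred-dividend DDM. At t=3 the remaining stream is a growing perpetuity with first payment D_4 = 10.83.
V_3 = D_4/(r−g) = 10.83/(0.094−0.054) = 270.7500
P₀ = V_3/(1+r)^3 = 270.7500/(1+0.094)^3 = 206.7838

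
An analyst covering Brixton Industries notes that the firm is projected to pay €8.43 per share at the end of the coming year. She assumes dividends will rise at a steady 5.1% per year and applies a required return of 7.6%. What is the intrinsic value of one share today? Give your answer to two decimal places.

€337.20

Gordon growth model: P₀ = D₁/(r − g), with D₁ = 8.43 given directly.
P₀ = 8.4300 / (0.076 − 0.051) = 8.4300 / 0.025 = 337.2000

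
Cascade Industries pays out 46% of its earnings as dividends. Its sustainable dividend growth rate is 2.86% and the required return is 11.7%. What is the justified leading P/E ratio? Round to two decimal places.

Justified leading P/E = b/(r−g) = 0.46/(0.117−0.0286) = 5.2036

5.20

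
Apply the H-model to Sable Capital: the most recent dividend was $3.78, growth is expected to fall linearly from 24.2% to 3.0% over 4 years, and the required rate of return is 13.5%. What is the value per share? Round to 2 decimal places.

$52.34

H-model: P₀ = D₀[(1+g_L) + H(g_S−g_L)]/(r−g_L), with H = 4/2 = 2.
P₀ = 3.78 × [(1+0.03) + 2×(0.242−0.03)] / (0.135−0.03)
   = 3.78 × 1.4540 / 0.105 = 52.3440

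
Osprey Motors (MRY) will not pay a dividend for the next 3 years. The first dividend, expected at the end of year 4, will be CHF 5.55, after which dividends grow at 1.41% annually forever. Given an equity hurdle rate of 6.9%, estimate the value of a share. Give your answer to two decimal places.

Deferred-dividend DDM. At t=3 the remaining stream is a growing perpetuity with first payment D_4 = 5.55.
V_3 = D_4/(r−g) = 5.55/(0.069−0.0141) = 101.0929
P₀ = V_3/(1+r)^3 = 101.0929/(1+0.069)^3 = 82.7537

CHF 82.75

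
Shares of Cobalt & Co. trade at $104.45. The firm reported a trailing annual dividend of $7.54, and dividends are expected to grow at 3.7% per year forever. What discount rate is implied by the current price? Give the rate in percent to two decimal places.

11.19%

Rearranging the constant-growth DDM: r = D₁/P₀ + g.
D₁ = 7.54 × (1 + 0.037) = 7.8190.
r = 7.8190 / 104.45 + 0.037 = 0.07486 + 0.037 = 0.11186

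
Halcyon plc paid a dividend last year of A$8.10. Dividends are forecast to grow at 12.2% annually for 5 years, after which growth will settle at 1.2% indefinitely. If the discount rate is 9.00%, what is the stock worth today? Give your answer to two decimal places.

A$165.66

Two-stage DDM. Project D₁…D_5 at 0.122, terminal growth 0.012, discount at r = 0.09.
D_1 = 9.0882
D_2 = 10.1970
D_3 = 11.4410
D_4 = 12.8368
D_5 = 14.4029
Terminal value at t=5: TV = D_6/(r−g) = 14.5757/(0.09−0.012) = 186.8681
P₀ = 9.0882/(1+0.09)^1 + 10.1970/(1+0.09)^2 + 11.4410/(1+0.09)^3 + 12.8368/(1+0.09)^4 + 14.4029/(1+0.09)^5 + 186.8681/(1+0.09)^5 = 165.6612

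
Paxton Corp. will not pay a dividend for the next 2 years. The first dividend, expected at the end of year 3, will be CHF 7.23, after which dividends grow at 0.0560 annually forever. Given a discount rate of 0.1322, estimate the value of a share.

CHF 74.02

Deferred-dividend DDM. At t=2 the remaining stream is a growing perpetuity with first payment D_3 = 7.23.
V_2 = D_3/(r−g) = 7.23/(0.1322−0.056) = 94.8819
P₀ = V_2/(1+r)^2 = 94.8819/(1+0.1322)^2 = 74.0179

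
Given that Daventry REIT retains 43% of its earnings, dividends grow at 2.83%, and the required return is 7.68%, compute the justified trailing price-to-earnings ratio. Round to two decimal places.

12.09

Payout ratio b = 1 − 0.43 = 0.57.
Justified trailing P/E = b(1+g)/(r−g) = 0.57×(1+0.0283)/(0.0768−0.0283) = 12.0852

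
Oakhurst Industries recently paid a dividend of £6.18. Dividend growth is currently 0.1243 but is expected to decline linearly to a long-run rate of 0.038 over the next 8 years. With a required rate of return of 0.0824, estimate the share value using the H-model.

£192.53

H-model: P₀ = D₀[(1+g_L) + H(g_S−g_L)]/(r−g_L), with H = 8/2 = 4.
P₀ = 6.18 × [(1+0.038) + 4×(0.1243−0.038)] / (0.0824−0.038)
   = 6.18 × 1.3832 / 0.0444 = 192.5265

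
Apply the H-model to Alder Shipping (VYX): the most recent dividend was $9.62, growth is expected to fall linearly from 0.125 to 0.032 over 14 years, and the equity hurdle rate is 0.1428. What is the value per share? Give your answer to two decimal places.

$146.12

H-model: P₀ = D₀[(1+g_L) + H(g_S−g_L)]/(r−g_L), with H = 14/2 = 7.
P₀ = 9.62 × [(1+0.032) + 7×(0.125−0.032)] / (0.1428−0.032)
   = 9.62 × 1.6830 / 0.1108 = 146.1233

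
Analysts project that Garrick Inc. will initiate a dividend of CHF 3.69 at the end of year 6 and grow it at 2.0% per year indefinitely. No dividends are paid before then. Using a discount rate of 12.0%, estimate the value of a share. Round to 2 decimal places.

CHF 20.94

Deferred-dividend DDM. At t=5 the remaining stream is a growing perpetuity with first payment D_6 = 3.69.
V_5 = D_6/(r−g) = 3.69/(0.12−0.02) = 36.9000
P₀ = V_5/(1+r)^5 = 36.9000/(1+0.12)^5 = 20.9381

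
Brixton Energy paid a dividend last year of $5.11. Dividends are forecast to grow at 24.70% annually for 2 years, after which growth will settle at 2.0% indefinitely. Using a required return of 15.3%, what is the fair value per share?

$57.34

Two-stage DDM. Project D₁…D_2 at 0.247, terminal growth 0.02, discount at r = 0.153.
D_1 = 6.3722
D_2 = 7.9461
Terminal value at t=2: TV = D_3/(r−g) = 8.1050/(0.153−0.02) = 60.9400
P₀ = 6.3722/(1+0.153)^1 + 7.9461/(1+0.153)^2 + 60.9400/(1+0.153)^2 = 57.3437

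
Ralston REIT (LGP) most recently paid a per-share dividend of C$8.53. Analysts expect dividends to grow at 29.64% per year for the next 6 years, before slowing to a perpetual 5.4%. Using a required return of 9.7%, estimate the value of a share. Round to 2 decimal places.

C$665.13

Two-stage DDM. Project D₁…D_6 at 0.2964, terminal growth 0.054, discount at r = 0.097.
D_1 = 11.0583
D_2 = 14.3360
D_3 = 18.5852
D_4 = 24.0938
D_5 = 31.2352
D_6 = 40.4933
Terminal value at t=6: TV = D_7/(r−g) = 42.6799/(0.097−0.054) = 992.5567
P₀ = 11.0583/(1+0.097)^1 + 14.3360/(1+0.097)^2 + 18.5852/(1+0.097)^3 + 24.0938/(1+0.097)^4 + 31.2352/(1+0.097)^5 + 40.4933/(1+0.097)^6 + 992.5567/(1+0.097)^6 = 665.1335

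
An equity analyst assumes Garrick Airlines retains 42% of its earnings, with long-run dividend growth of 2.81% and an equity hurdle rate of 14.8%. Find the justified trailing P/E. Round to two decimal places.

Payout ratio b = 1 − 0.42 = 0.58.
Justified trailing P/E = b(1+g)/(r−g) = 0.58×(1+0.0281)/(0.148−0.0281) = 4.9733

4.97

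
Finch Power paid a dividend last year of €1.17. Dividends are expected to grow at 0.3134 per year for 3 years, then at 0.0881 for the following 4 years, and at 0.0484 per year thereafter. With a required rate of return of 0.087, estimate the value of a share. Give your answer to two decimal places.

€69.75

Three-stage DDM. Project D₁…D_7; terminal Gordon value at t=7 with g = 0.0484; discount at r = 0.087.
D_1 = 1.5367
D_2 = 2.0183
D_3 = 2.6508
D_4 = 2.8843
D_5 = 3.1384
D_6 = 3.4149
D_7 = 3.7158
TV_7 = 3.8956/(0.087−0.0484) = 100.9234
P₀ = Σ Dₜ/(1+r)ᵗ + TV_7/(1+r)^7 = 69.7462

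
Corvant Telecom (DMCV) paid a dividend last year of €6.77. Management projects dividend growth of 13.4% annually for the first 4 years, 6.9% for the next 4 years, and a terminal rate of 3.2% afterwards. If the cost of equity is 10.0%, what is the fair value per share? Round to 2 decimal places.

Three-stage DDM. Project D₁…D_8; terminal Gordon value at t=8 with g = 0.032; discount at r = 0.1.
D_1 = 7.6772
D_2 = 8.7059
D_3 = 9.8725
D_4 = 11.1954
D_5 = 11.9679
D_6 = 12.7937
D_7 = 13.6765
D_8 = 14.6201
TV_8 = 15.0880/(0.1−0.032) = 221.8822
P₀ = Σ Dₜ/(1+r)ᵗ + TV_8/(1+r)^8 = 161.2394

€161.24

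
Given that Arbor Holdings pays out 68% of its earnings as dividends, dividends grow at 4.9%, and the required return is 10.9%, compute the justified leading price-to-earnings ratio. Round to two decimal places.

11.33

Justified leading P/E = b/(r−g) = 0.68/(0.109−0.049) = 11.3333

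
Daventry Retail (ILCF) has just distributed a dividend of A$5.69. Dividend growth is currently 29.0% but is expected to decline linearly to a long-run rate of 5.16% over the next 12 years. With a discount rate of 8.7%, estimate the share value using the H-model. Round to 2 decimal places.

A$398.94

H-model: P₀ = D₀[(1+g_L) + H(g_S−g_L)]/(r−g_L), with H = 12/2 = 6.
P₀ = 5.69 × [(1+0.0516) + 6×(0.29−0.0516)] / (0.087−0.0516)
   = 5.69 × 2.4820 / 0.0354 = 398.9429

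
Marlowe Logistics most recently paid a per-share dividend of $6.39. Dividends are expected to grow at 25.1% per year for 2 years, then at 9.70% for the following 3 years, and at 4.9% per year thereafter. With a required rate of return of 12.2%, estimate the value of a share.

Three-stage DDM. Project D₁…D_5; terminal Gordon value at t=5 with g = 0.049; discount at r = 0.122.
D_1 = 7.9939
D_2 = 10.0004
D_3 = 10.9704
D_4 = 12.0345
D_5 = 13.2019
TV_5 = 13.8488/(0.122−0.049) = 189.7090
P₀ = Σ Dₜ/(1+r)ᵗ + TV_5/(1+r)^5 = 144.5437

$144.54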